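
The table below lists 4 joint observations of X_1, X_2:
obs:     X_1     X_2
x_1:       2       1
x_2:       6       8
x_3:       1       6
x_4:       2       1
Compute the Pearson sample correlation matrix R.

Step 1 — column means:
  mean(X_1) = (2 + 6 + 1 + 2) / 4 = 11/4 = 2.75
  mean(X_2) = (1 + 8 + 6 + 1) / 4 = 16/4 = 4

Step 2 — sample variances and covariances s[i,j] = (1/(n-1)) · Σ_k (x_{k,i} - mean_i) · (x_{k,j} - mean_j), with n-1 = 3:
  s[X_1,X_1] = ((-0.75)·(-0.75) + (3.25)·(3.25) + (-1.75)·(-1.75) + (-0.75)·(-0.75)) / 3 = 14.75/3 = 4.9167
  s[X_1,X_2] = ((-0.75)·(-3) + (3.25)·(4) + (-1.75)·(2) + (-0.75)·(-3)) / 3 = 14/3 = 4.6667
  s[X_2,X_2] = ((-3)·(-3) + (4)·(4) + (2)·(2) + (-3)·(-3)) / 3 = 38/3 = 12.6667
  Sample standard deviations s_i = √(s[i,i]):
  s(X_1) = √(4.9167) = 2.2174
  s(X_2) = √(12.6667) = 3.559

Step 3 — r_{ij} = s_{ij} / (s_i · s_j):
  r[X_1,X_1] = 1 (diagonal).
  r[X_1,X_2] = 4.6667 / (2.2174 · 3.559) = 4.6667 / 7.8916 = 0.5913
  r[X_2,X_2] = 1 (diagonal).

R is symmetric with unit diagonal. Assembling:

R = [[1, 0.5913],
 [0.5913, 1]]


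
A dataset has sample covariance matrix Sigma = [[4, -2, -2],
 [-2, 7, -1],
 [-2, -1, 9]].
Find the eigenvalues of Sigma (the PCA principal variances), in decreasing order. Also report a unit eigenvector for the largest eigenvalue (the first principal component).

Step 1 — characteristic polynomial p(λ) = det(λI - Sigma) = λ³ - tr·λ² + c_1·λ - det, where tr = trace, c_1 = sum of the principal 2×2 minors, det = det(Sigma):
  tr = 4 + 7 + 9 = 20,
  c_1 = (4·7 - (-2)²) + (4·9 - (-2)²) + (7·9 - (-1)²) = 24 + 32 + 62 = 118,
  det = 4·(7·9 - (-1)²) - (-2)·((-2)·9 - (-1)·(-2)) + (-2)·((-2)·(-1) - 7·(-2)) = 4·(62) - (-2)·(-20) + (-2)·(16) = 176.
  So p(λ) = λ³ - 20λ² + 118λ - 176.
Step 2 — look for an integer root (rational root theorem: any rational root is an integer divisor of 176). Testing λ = 8:
  p(8) = 512 - 1280 + 944 - 176 = 0  ✓
  Dividing out (λ - 8): p(λ) = (λ - 8)(λ² - 12λ + 22).
Step 3 — remaining eigenvalues from the quadratic λ² - 12λ + 22 = 0:
  Δ = 12² - 4·22 = 144 - 88 = 56,  λ = (12 ± √56)/2 = (12 ± 7.4833)/2 ≈ 9.7417 or 2.2583.
  Sorted: λ_1 = 9.7417,  λ_2 = 8,  λ_3 = 2.2583  (check: sum = 20 = tr ✓).

Step 4 — unit eigenvector for λ_1 ≈ 9.7417: v spans the null space of (Sigma - λ_1 I), whose rows are
  r_1 = (-5.7417, -2, -2),  r_2 = (-2, -2.7417, -1),  r_3 = (-2, -1, -0.7417).
  v is orthogonal to every row, so take v ∝ r_1 × r_2 = ((-2)·(-1) - (-2)·(-2.7417), (-2)·(-2) - (-5.7417)·(-1), (-5.7417)·(-2.7417) - (-2)·(-2)) ≈ (-3.4833, -1.7417, 11.7417).
  Rescale (multiply by -1 so the first nonzero entry is positive): u = (3.4833, 1.7417, -11.7417).
  ||u|| = √((3.4833)² + (1.7417)² + (-11.7417)²) = √(153.0334) ≈ 12.3707,  v_1 = u/||u|| ≈ (0.2816, 0.1408, -0.9492) (||v_1|| = 1).

λ_1 = 9.7417,  λ_2 = 8,  λ_3 = 2.2583;  v_1 ≈ (0.2816, 0.1408, -0.9492)


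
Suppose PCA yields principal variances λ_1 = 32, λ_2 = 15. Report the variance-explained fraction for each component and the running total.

Step 1 — total variance = trace(Sigma) = Σ λ_i = 32 + 15 = 47.

Step 2 — fraction explained by component i = λ_i / Σ λ:
  PC1: 32/47 = 0.6809
  PC2: 15/47 = 0.3191

Step 3 — cumulative fraction after k components = (λ_1 + ... + λ_k) / Σ λ:
  k = 1: 32/47 = 0.6809
  k = 2: (32 + 15)/47 = 47/47 = 1

Summary (fraction, with percent):

explained: PC1 0.6809 (68.09%), PC2 0.3191 (31.91%);  cumulative: 0.6809, 1


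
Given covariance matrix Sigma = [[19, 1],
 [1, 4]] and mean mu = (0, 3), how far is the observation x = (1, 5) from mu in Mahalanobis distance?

Step 1 — centre the observation: (x - mu) = (1, 2).

Step 2 — invert Sigma. det(Sigma) = 19·4 - (1)² = 75.
  Sigma^{-1} = (1/det) · [[d, -b], [-b, a]] = [[0.0533, -0.0133],
 [-0.0133, 0.2533]].

Step 3 — form the quadratic (x - mu)^T · Sigma^{-1} · (x - mu):
  Sigma^{-1} · (x - mu) = (0.0267, 0.4933).
  (x - mu)^T · [Sigma^{-1} · (x - mu)] = (1)·(0.0267) + (2)·(0.4933) = 1.0133.

Step 4 — take square root: d = √(1.0133) ≈ 1.0066.

d(x, mu) = √(1.0133) ≈ 1.0066


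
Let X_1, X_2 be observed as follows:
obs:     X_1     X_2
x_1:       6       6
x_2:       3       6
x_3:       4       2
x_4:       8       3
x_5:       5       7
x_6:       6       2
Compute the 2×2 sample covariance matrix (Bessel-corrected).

Step 1 — column means:
  mean(X_1) = (6 + 3 + 4 + 8 + 5 + 6) / 6 = 32/6 = 5.3333
  mean(X_2) = (6 + 6 + 2 + 3 + 7 + 2) / 6 = 26/6 = 4.3333

Step 2 — sample covariance S[i,j] = (1/(n-1)) · Σ_k (x_{k,i} - mean_i) · (x_{k,j} - mean_j), with n-1 = 5.
  S[X_1,X_1] = ((0.6667)·(0.6667) + (-2.3333)·(-2.3333) + (-1.3333)·(-1.3333) + (2.6667)·(2.6667) + (-0.3333)·(-0.3333) + (0.6667)·(0.6667)) / 5 = 15.3333/5 = 3.0667
  S[X_1,X_2] = ((0.6667)·(1.6667) + (-2.3333)·(1.6667) + (-1.3333)·(-2.3333) + (2.6667)·(-1.3333) + (-0.3333)·(2.6667) + (0.6667)·(-2.3333)) / 5 = -5.6667/5 = -1.1333
  S[X_2,X_2] = ((1.6667)·(1.6667) + (1.6667)·(1.6667) + (-2.3333)·(-2.3333) + (-1.3333)·(-1.3333) + (2.6667)·(2.6667) + (-2.3333)·(-2.3333)) / 5 = 25.3333/5 = 5.0667

S is symmetric (S[j,i] = S[i,j]). Assembling:

S = [[3.0667, -1.1333],
 [-1.1333, 5.0667]]


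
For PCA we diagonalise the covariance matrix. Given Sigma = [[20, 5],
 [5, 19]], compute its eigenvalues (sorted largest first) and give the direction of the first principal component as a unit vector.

Step 1 — characteristic polynomial of 2×2 Sigma:
  det(Sigma - λI) = λ² - trace · λ + det = 0.
  trace = 20 + 19 = 39, det = 20·19 - (5)² = 355.
Step 2 — discriminant:
  Δ = trace² - 4·det = 1521 - 1420 = 101.
Step 3 — eigenvalues:
  λ = (trace ± √Δ)/2 = (39 ± 10.0499)/2,
  λ_1 = 24.5249,  λ_2 = 14.4751.

Step 4 — unit eigenvector for λ_1: solve (Sigma - λ_1 I)v = 0. First row:
  (20 - 24.5249)·v_x + (5)·v_y = 0, i.e. (-4.5249)·v_x + (5)·v_y = 0,
  so v ∝ (b, λ_1 - a) = (5, 4.5249) = u.
  ||u|| = √((5)² + (4.5249)²) = √(45.4751) ≈ 6.7435,
  v_1 = u/||u|| ≈ (0.7415, 0.671) (||v_1|| = 1).

λ_1 = 24.5249,  λ_2 = 14.4751;  v_1 ≈ (0.7415, 0.671)


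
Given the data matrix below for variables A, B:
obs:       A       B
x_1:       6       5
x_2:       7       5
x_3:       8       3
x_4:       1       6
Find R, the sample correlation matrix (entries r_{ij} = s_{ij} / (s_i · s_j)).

Step 1 — column means:
  mean(A) = (6 + 7 + 8 + 1) / 4 = 22/4 = 5.5
  mean(B) = (5 + 5 + 3 + 6) / 4 = 19/4 = 4.75

Step 2 — sample variances and covariances s[i,j] = (1/(n-1)) · Σ_k (x_{k,i} - mean_i) · (x_{k,j} - mean_j), with n-1 = 3:
  s[A,A] = ((0.5)·(0.5) + (1.5)·(1.5) + (2.5)·(2.5) + (-4.5)·(-4.5)) / 3 = 29/3 = 9.6667
  s[A,B] = ((0.5)·(0.25) + (1.5)·(0.25) + (2.5)·(-1.75) + (-4.5)·(1.25)) / 3 = -9.5/3 = -3.1667
  s[B,B] = ((0.25)·(0.25) + (0.25)·(0.25) + (-1.75)·(-1.75) + (1.25)·(1.25)) / 3 = 4.75/3 = 1.5833
  Sample standard deviations s_i = √(s[i,i]):
  s(A) = √(9.6667) = 3.1091
  s(B) = √(1.5833) = 1.2583

Step 3 — r_{ij} = s_{ij} / (s_i · s_j):
  r[A,A] = 1 (diagonal).
  r[A,B] = -3.1667 / (3.1091 · 1.2583) = -3.1667 / 3.9122 = -0.8094
  r[B,B] = 1 (diagonal).

R is symmetric with unit diagonal. Assembling:

R = [[1, -0.8094],
 [-0.8094, 1]]


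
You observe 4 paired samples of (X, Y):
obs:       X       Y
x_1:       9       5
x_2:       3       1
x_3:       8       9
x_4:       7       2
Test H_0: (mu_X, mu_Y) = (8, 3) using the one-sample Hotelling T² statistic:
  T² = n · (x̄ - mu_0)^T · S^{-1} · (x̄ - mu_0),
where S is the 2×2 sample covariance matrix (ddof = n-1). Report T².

Step 1 — sample mean vector:
  mean(X) = (9 + 3 + 8 + 7) / 4 = 27/4 = 6.75
  mean(Y) = (5 + 1 + 9 + 2) / 4 = 17/4 = 4.25
  x̄ = (6.75, 4.25),  deviation x̄ - mu_0 = (6.75, 4.25) - (8, 3) = (-1.25, 1.25).

Step 2 — sample covariance matrix, S[i,j] = (1/(n-1)) · Σ_k (x_{k,i} - mean_i) · (x_{k,j} - mean_j), divisor n-1 = 3:
  S[X,X] = ((2.25)·(2.25) + (-3.75)·(-3.75) + (1.25)·(1.25) + (0.25)·(0.25)) / 3 = 20.75/3 = 6.9167
  S[X,Y] = ((2.25)·(0.75) + (-3.75)·(-3.25) + (1.25)·(4.75) + (0.25)·(-2.25)) / 3 = 19.25/3 = 6.4167
  S[Y,Y] = ((0.75)·(0.75) + (-3.25)·(-3.25) + (4.75)·(4.75) + (-2.25)·(-2.25)) / 3 = 38.75/3 = 12.9167
  S = [[6.9167, 6.4167],
 [6.4167, 12.9167]].

Step 3 — invert S. det(S) = 6.9167·12.9167 - (6.4167)² = 48.1667.
  S^{-1} = (1/det) · [[d, -b], [-b, a]] = [[0.2682, -0.1332],
 [-0.1332, 0.1436]].

Step 4 — quadratic form (x̄ - mu_0)^T · S^{-1} · (x̄ - mu_0):
  S^{-1} · (x̄ - mu_0) = (-0.5017, 0.346),
  (x̄ - mu_0)^T · [...] = (-1.25)·(-0.5017) + (1.25)·(0.346) = 1.0597.

Step 5 — scale by n: T² = 4 · 1.0597 = 4.2388.

T² ≈ 4.2388


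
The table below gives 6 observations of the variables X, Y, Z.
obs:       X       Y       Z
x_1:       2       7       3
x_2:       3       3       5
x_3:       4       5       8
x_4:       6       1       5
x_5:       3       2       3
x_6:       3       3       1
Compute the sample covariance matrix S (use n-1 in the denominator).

Step 1 — column means:
  mean(X) = (2 + 3 + 4 + 6 + 3 + 3) / 6 = 21/6 = 3.5
  mean(Y) = (7 + 3 + 5 + 1 + 2 + 3) / 6 = 21/6 = 3.5
  mean(Z) = (3 + 5 + 8 + 5 + 3 + 1) / 6 = 25/6 = 4.1667

Step 2 — sample covariance S[i,j] = (1/(n-1)) · Σ_k (x_{k,i} - mean_i) · (x_{k,j} - mean_j), with n-1 = 5.
  S[X,X] = ((-1.5)·(-1.5) + (-0.5)·(-0.5) + (0.5)·(0.5) + (2.5)·(2.5) + (-0.5)·(-0.5) + (-0.5)·(-0.5)) / 5 = 9.5/5 = 1.9
  S[X,Y] = ((-1.5)·(3.5) + (-0.5)·(-0.5) + (0.5)·(1.5) + (2.5)·(-2.5) + (-0.5)·(-1.5) + (-0.5)·(-0.5)) / 5 = -9.5/5 = -1.9
  S[X,Z] = ((-1.5)·(-1.1667) + (-0.5)·(0.8333) + (0.5)·(3.8333) + (2.5)·(0.8333) + (-0.5)·(-1.1667) + (-0.5)·(-3.1667)) / 5 = 7.5/5 = 1.5
  S[Y,Y] = ((3.5)·(3.5) + (-0.5)·(-0.5) + (1.5)·(1.5) + (-2.5)·(-2.5) + (-1.5)·(-1.5) + (-0.5)·(-0.5)) / 5 = 23.5/5 = 4.7
  S[Y,Z] = ((3.5)·(-1.1667) + (-0.5)·(0.8333) + (1.5)·(3.8333) + (-2.5)·(0.8333) + (-1.5)·(-1.1667) + (-0.5)·(-3.1667)) / 5 = 2.5/5 = 0.5
  S[Z,Z] = ((-1.1667)·(-1.1667) + (0.8333)·(0.8333) + (3.8333)·(3.8333) + (0.8333)·(0.8333) + (-1.1667)·(-1.1667) + (-3.1667)·(-3.1667)) / 5 = 28.8333/5 = 5.7667

S is symmetric (S[j,i] = S[i,j]). Assembling:

S = [[1.9, -1.9, 1.5],
 [-1.9, 4.7, 0.5],
 [1.5, 0.5, 5.7667]]


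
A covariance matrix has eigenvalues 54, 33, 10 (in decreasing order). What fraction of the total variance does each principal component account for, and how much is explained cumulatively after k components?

Step 1 — total variance = trace(Sigma) = Σ λ_i = 54 + 33 + 10 = 97.

Step 2 — fraction explained by component i = λ_i / Σ λ:
  PC1: 54/97 = 0.5567
  PC2: 33/97 = 0.3402
  PC3: 10/97 = 0.1031

Step 3 — cumulative fraction after k components = (λ_1 + ... + λ_k) / Σ λ:
  k = 1: 54/97 = 0.5567
  k = 2: (54 + 33)/97 = 87/97 = 0.8969
  k = 3: (54 + 33 + 10)/97 = 97/97 = 1

Summary (fraction, with percent):

explained: PC1 0.5567 (55.67%), PC2 0.3402 (34.02%), PC3 0.1031 (10.31%);  cumulative: 0.5567, 0.8969, 1


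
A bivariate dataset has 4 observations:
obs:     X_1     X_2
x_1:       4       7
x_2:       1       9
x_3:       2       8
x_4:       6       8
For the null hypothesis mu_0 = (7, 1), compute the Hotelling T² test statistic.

Step 1 — sample mean vector:
  mean(X_1) = (4 + 1 + 2 + 6) / 4 = 13/4 = 3.25
  mean(X_2) = (7 + 9 + 8 + 8) / 4 = 32/4 = 8
  x̄ = (3.25, 8),  deviation x̄ - mu_0 = (3.25, 8) - (7, 1) = (-3.75, 7).

Step 2 — sample covariance matrix, S[i,j] = (1/(n-1)) · Σ_k (x_{k,i} - mean_i) · (x_{k,j} - mean_j), divisor n-1 = 3:
  S[X_1,X_1] = ((0.75)·(0.75) + (-2.25)·(-2.25) + (-1.25)·(-1.25) + (2.75)·(2.75)) / 3 = 14.75/3 = 4.9167
  S[X_1,X_2] = ((0.75)·(-1) + (-2.25)·(1) + (-1.25)·(0) + (2.75)·(0)) / 3 = -3/3 = -1
  S[X_2,X_2] = ((-1)·(-1) + (1)·(1) + (0)·(0) + (0)·(0)) / 3 = 2/3 = 0.6667
  S = [[4.9167, -1],
 [-1, 0.6667]].

Step 3 — invert S. det(S) = 4.9167·0.6667 - (-1)² = 2.2778.
  S^{-1} = (1/det) · [[d, -b], [-b, a]] = [[0.2927, 0.439],
 [0.439, 2.1585]].

Step 4 — quadratic form (x̄ - mu_0)^T · S^{-1} · (x̄ - mu_0):
  S^{-1} · (x̄ - mu_0) = (1.9756, 13.4634),
  (x̄ - mu_0)^T · [...] = (-3.75)·(1.9756) + (7)·(13.4634) = 86.8354.

Step 5 — scale by n: T² = 4 · 86.8354 = 347.3415.

T² ≈ 347.3415


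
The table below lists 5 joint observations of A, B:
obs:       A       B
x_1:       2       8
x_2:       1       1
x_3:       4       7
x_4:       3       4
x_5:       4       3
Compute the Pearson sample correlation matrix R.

Step 1 — column means:
  mean(A) = (2 + 1 + 4 + 3 + 4) / 5 = 14/5 = 2.8
  mean(B) = (8 + 1 + 7 + 4 + 3) / 5 = 23/5 = 4.6

Step 2 — sample variances and covariances s[i,j] = (1/(n-1)) · Σ_k (x_{k,i} - mean_i) · (x_{k,j} - mean_j), with n-1 = 4:
  s[A,A] = ((-0.8)·(-0.8) + (-1.8)·(-1.8) + (1.2)·(1.2) + (0.2)·(0.2) + (1.2)·(1.2)) / 4 = 6.8/4 = 1.7
  s[A,B] = ((-0.8)·(3.4) + (-1.8)·(-3.6) + (1.2)·(2.4) + (0.2)·(-0.6) + (1.2)·(-1.6)) / 4 = 4.6/4 = 1.15
  s[B,B] = ((3.4)·(3.4) + (-3.6)·(-3.6) + (2.4)·(2.4) + (-0.6)·(-0.6) + (-1.6)·(-1.6)) / 4 = 33.2/4 = 8.3
  Sample standard deviations s_i = √(s[i,i]):
  s(A) = √(1.7) = 1.3038
  s(B) = √(8.3) = 2.881

Step 3 — r_{ij} = s_{ij} / (s_i · s_j):
  r[A,A] = 1 (diagonal).
  r[A,B] = 1.15 / (1.3038 · 2.881) = 1.15 / 3.7563 = 0.3062
  r[B,B] = 1 (diagonal).

R is symmetric with unit diagonal. Assembling:

R = [[1, 0.3062],
 [0.3062, 1]]


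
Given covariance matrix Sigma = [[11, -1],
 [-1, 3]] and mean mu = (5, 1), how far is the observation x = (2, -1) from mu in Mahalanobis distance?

Step 1 — centre the observation: (x - mu) = (-3, -2).

Step 2 — invert Sigma. det(Sigma) = 11·3 - (-1)² = 32.
  Sigma^{-1} = (1/det) · [[d, -b], [-b, a]] = [[0.0938, 0.0312],
 [0.0312, 0.3438]].

Step 3 — form the quadratic (x - mu)^T · Sigma^{-1} · (x - mu):
  Sigma^{-1} · (x - mu) = (-0.3438, -0.7812).
  (x - mu)^T · [Sigma^{-1} · (x - mu)] = (-3)·(-0.3438) + (-2)·(-0.7812) = 2.5938.

Step 4 — take square root: d = √(2.5938) ≈ 1.6105.

d(x, mu) = √(2.5938) ≈ 1.6105


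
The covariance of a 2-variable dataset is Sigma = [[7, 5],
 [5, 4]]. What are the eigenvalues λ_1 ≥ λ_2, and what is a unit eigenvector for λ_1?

Step 1 — characteristic polynomial of 2×2 Sigma:
  det(Sigma - λI) = λ² - trace · λ + det = 0.
  trace = 7 + 4 = 11, det = 7·4 - (5)² = 3.
Step 2 — discriminant:
  Δ = trace² - 4·det = 121 - 12 = 109.
Step 3 — eigenvalues:
  λ = (trace ± √Δ)/2 = (11 ± 10.4403)/2,
  λ_1 = 10.7202,  λ_2 = 0.2798.

Step 4 — unit eigenvector for λ_1: solve (Sigma - λ_1 I)v = 0. First row:
  (7 - 10.7202)·v_x + (5)·v_y = 0, i.e. (-3.7202)·v_x + (5)·v_y = 0,
  so v ∝ (b, λ_1 - a) = (5, 3.7202) = u.
  ||u|| = √((5)² + (3.7202)²) = √(38.8395) ≈ 6.2321,
  v_1 = u/||u|| ≈ (0.8023, 0.5969) (||v_1|| = 1).

λ_1 = 10.7202,  λ_2 = 0.2798;  v_1 ≈ (0.8023, 0.5969)


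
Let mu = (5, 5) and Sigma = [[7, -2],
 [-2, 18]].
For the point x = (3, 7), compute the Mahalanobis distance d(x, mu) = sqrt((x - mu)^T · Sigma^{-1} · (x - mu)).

Step 1 — centre the observation: (x - mu) = (-2, 2).

Step 2 — invert Sigma. det(Sigma) = 7·18 - (-2)² = 122.
  Sigma^{-1} = (1/det) · [[d, -b], [-b, a]] = [[0.1475, 0.0164],
 [0.0164, 0.0574]].

Step 3 — form the quadratic (x - mu)^T · Sigma^{-1} · (x - mu):
  Sigma^{-1} · (x - mu) = (-0.2623, 0.082).
  (x - mu)^T · [Sigma^{-1} · (x - mu)] = (-2)·(-0.2623) + (2)·(0.082) = 0.6885.

Step 4 — take square root: d = √(0.6885) ≈ 0.8298.

d(x, mu) = √(0.6885) ≈ 0.8298


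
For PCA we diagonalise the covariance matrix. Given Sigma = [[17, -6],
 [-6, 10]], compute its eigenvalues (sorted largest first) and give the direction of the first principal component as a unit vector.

Step 1 — characteristic polynomial of 2×2 Sigma:
  det(Sigma - λI) = λ² - trace · λ + det = 0.
  trace = 17 + 10 = 27, det = 17·10 - (-6)² = 134.
Step 2 — discriminant:
  Δ = trace² - 4·det = 729 - 536 = 193.
Step 3 — eigenvalues:
  λ = (trace ± √Δ)/2 = (27 ± 13.8924)/2,
  λ_1 = 20.4462,  λ_2 = 6.5538.

Step 4 — unit eigenvector for λ_1: solve (Sigma - λ_1 I)v = 0. First row:
  (17 - 20.4462)·v_x + (-6)·v_y = 0, i.e. (-3.4462)·v_x + (-6)·v_y = 0,
  so v ∝ (b, λ_1 - a) = (-6, 3.4462); multiply by -1 so the first entry is positive: u = (6, -3.4462).
  ||u|| = √((6)² + (-3.4462)²) = √(47.8764) ≈ 6.9193,
  v_1 = u/||u|| ≈ (0.8671, -0.4981) (||v_1|| = 1).

λ_1 = 20.4462,  λ_2 = 6.5538;  v_1 ≈ (0.8671, -0.4981)


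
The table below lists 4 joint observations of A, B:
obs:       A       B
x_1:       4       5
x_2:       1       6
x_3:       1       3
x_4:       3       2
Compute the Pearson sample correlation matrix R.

Step 1 — column means:
  mean(A) = (4 + 1 + 1 + 3) / 4 = 9/4 = 2.25
  mean(B) = (5 + 6 + 3 + 2) / 4 = 16/4 = 4

Step 2 — sample variances and covariances s[i,j] = (1/(n-1)) · Σ_k (x_{k,i} - mean_i) · (x_{k,j} - mean_j), with n-1 = 3:
  s[A,A] = ((1.75)·(1.75) + (-1.25)·(-1.25) + (-1.25)·(-1.25) + (0.75)·(0.75)) / 3 = 6.75/3 = 2.25
  s[A,B] = ((1.75)·(1) + (-1.25)·(2) + (-1.25)·(-1) + (0.75)·(-2)) / 3 = -1/3 = -0.3333
  s[B,B] = ((1)·(1) + (2)·(2) + (-1)·(-1) + (-2)·(-2)) / 3 = 10/3 = 3.3333
  Sample standard deviations s_i = √(s[i,i]):
  s(A) = √(2.25) = 1.5
  s(B) = √(3.3333) = 1.8257

Step 3 — r_{ij} = s_{ij} / (s_i · s_j):
  r[A,A] = 1 (diagonal).
  r[A,B] = -0.3333 / (1.5 · 1.8257) = -0.3333 / 2.7386 = -0.1217
  r[B,B] = 1 (diagonal).

R is symmetric with unit diagonal. Assembling:

R = [[1, -0.1217],
 [-0.1217, 1]]


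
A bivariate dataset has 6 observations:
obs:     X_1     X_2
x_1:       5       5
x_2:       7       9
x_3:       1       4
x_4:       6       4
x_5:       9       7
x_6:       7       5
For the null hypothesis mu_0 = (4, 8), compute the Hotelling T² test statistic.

Step 1 — sample mean vector:
  mean(X_1) = (5 + 7 + 1 + 6 + 9 + 7) / 6 = 35/6 = 5.8333
  mean(X_2) = (5 + 9 + 4 + 4 + 7 + 5) / 6 = 34/6 = 5.6667
  x̄ = (5.8333, 5.6667),  deviation x̄ - mu_0 = (5.8333, 5.6667) - (4, 8) = (1.8333, -2.3333).

Step 2 — sample covariance matrix, S[i,j] = (1/(n-1)) · Σ_k (x_{k,i} - mean_i) · (x_{k,j} - mean_j), divisor n-1 = 5:
  S[X_1,X_1] = ((-0.8333)·(-0.8333) + (1.1667)·(1.1667) + (-4.8333)·(-4.8333) + (0.1667)·(0.1667) + (3.1667)·(3.1667) + (1.1667)·(1.1667)) / 5 = 36.8333/5 = 7.3667
  S[X_1,X_2] = ((-0.8333)·(-0.6667) + (1.1667)·(3.3333) + (-4.8333)·(-1.6667) + (0.1667)·(-1.6667) + (3.1667)·(1.3333) + (1.1667)·(-0.6667)) / 5 = 15.6667/5 = 3.1333
  S[X_2,X_2] = ((-0.6667)·(-0.6667) + (3.3333)·(3.3333) + (-1.6667)·(-1.6667) + (-1.6667)·(-1.6667) + (1.3333)·(1.3333) + (-0.6667)·(-0.6667)) / 5 = 19.3333/5 = 3.8667
  S = [[7.3667, 3.1333],
 [3.1333, 3.8667]].

Step 3 — invert S. det(S) = 7.3667·3.8667 - (3.1333)² = 18.6667.
  S^{-1} = (1/det) · [[d, -b], [-b, a]] = [[0.2071, -0.1679],
 [-0.1679, 0.3946]].

Step 4 — quadratic form (x̄ - mu_0)^T · S^{-1} · (x̄ - mu_0):
  S^{-1} · (x̄ - mu_0) = (0.7714, -1.2286),
  (x̄ - mu_0)^T · [...] = (1.8333)·(0.7714) + (-2.3333)·(-1.2286) = 4.281.

Step 5 — scale by n: T² = 6 · 4.281 = 25.6857.

T² ≈ 25.6857


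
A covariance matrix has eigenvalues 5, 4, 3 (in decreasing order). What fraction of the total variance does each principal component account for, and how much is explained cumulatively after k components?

Step 1 — total variance = trace(Sigma) = Σ λ_i = 5 + 4 + 3 = 12.

Step 2 — fraction explained by component i = λ_i / Σ λ:
  PC1: 5/12 = 0.4167
  PC2: 4/12 = 0.3333
  PC3: 3/12 = 0.25

Step 3 — cumulative fraction after k components = (λ_1 + ... + λ_k) / Σ λ:
  k = 1: 5/12 = 0.4167
  k = 2: (5 + 4)/12 = 9/12 = 0.75
  k = 3: (5 + 4 + 3)/12 = 12/12 = 1

Summary (fraction, with percent):

explained: PC1 0.4167 (41.67%), PC2 0.3333 (33.33%), PC3 0.25 (25%);  cumulative: 0.4167, 0.75, 1


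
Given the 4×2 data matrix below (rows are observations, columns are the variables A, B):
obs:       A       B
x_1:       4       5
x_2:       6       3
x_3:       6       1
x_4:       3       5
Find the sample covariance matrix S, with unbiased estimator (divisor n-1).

Step 1 — column means:
  mean(A) = (4 + 6 + 6 + 3) / 4 = 19/4 = 4.75
  mean(B) = (5 + 3 + 1 + 5) / 4 = 14/4 = 3.5

Step 2 — sample covariance S[i,j] = (1/(n-1)) · Σ_k (x_{k,i} - mean_i) · (x_{k,j} - mean_j), with n-1 = 3.
  S[A,A] = ((-0.75)·(-0.75) + (1.25)·(1.25) + (1.25)·(1.25) + (-1.75)·(-1.75)) / 3 = 6.75/3 = 2.25
  S[A,B] = ((-0.75)·(1.5) + (1.25)·(-0.5) + (1.25)·(-2.5) + (-1.75)·(1.5)) / 3 = -7.5/3 = -2.5
  S[B,B] = ((1.5)·(1.5) + (-0.5)·(-0.5) + (-2.5)·(-2.5) + (1.5)·(1.5)) / 3 = 11/3 = 3.6667

S is symmetric (S[j,i] = S[i,j]). Assembling:

S = [[2.25, -2.5],
 [-2.5, 3.6667]]


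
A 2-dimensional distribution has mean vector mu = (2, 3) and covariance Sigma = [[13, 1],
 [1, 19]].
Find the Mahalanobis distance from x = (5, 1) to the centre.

Step 1 — centre the observation: (x - mu) = (3, -2).

Step 2 — invert Sigma. det(Sigma) = 13·19 - (1)² = 246.
  Sigma^{-1} = (1/det) · [[d, -b], [-b, a]] = [[0.0772, -0.0041],
 [-0.0041, 0.0528]].

Step 3 — form the quadratic (x - mu)^T · Sigma^{-1} · (x - mu):
  Sigma^{-1} · (x - mu) = (0.2398, -0.1179).
  (x - mu)^T · [Sigma^{-1} · (x - mu)] = (3)·(0.2398) + (-2)·(-0.1179) = 0.9553.

Step 4 — take square root: d = √(0.9553) ≈ 0.9774.

d(x, mu) = √(0.9553) ≈ 0.9774


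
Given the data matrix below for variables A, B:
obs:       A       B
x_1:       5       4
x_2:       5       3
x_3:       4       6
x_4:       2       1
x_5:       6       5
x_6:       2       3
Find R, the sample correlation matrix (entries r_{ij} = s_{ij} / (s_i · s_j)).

Step 1 — column means:
  mean(A) = (5 + 5 + 4 + 2 + 6 + 2) / 6 = 24/6 = 4
  mean(B) = (4 + 3 + 6 + 1 + 5 + 3) / 6 = 22/6 = 3.6667

Step 2 — sample variances and covariances s[i,j] = (1/(n-1)) · Σ_k (x_{k,i} - mean_i) · (x_{k,j} - mean_j), with n-1 = 5:
  s[A,A] = ((1)·(1) + (1)·(1) + (0)·(0) + (-2)·(-2) + (2)·(2) + (-2)·(-2)) / 5 = 14/5 = 2.8
  s[A,B] = ((1)·(0.3333) + (1)·(-0.6667) + (0)·(2.3333) + (-2)·(-2.6667) + (2)·(1.3333) + (-2)·(-0.6667)) / 5 = 9/5 = 1.8
  s[B,B] = ((0.3333)·(0.3333) + (-0.6667)·(-0.6667) + (2.3333)·(2.3333) + (-2.6667)·(-2.6667) + (1.3333)·(1.3333) + (-0.6667)·(-0.6667)) / 5 = 15.3333/5 = 3.0667
  Sample standard deviations s_i = √(s[i,i]):
  s(A) = √(2.8) = 1.6733
  s(B) = √(3.0667) = 1.7512

Step 3 — r_{ij} = s_{ij} / (s_i · s_j):
  r[A,A] = 1 (diagonal).
  r[A,B] = 1.8 / (1.6733 · 1.7512) = 1.8 / 2.9303 = 0.6143
  r[B,B] = 1 (diagonal).

R is symmetric with unit diagonal. Assembling:

R = [[1, 0.6143],
 [0.6143, 1]]


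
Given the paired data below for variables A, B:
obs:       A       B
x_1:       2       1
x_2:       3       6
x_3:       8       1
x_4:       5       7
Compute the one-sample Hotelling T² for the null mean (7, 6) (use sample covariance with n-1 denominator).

Step 1 — sample mean vector:
  mean(A) = (2 + 3 + 8 + 5) / 4 = 18/4 = 4.5
  mean(B) = (1 + 6 + 1 + 7) / 4 = 15/4 = 3.75
  x̄ = (4.5, 3.75),  deviation x̄ - mu_0 = (4.5, 3.75) - (7, 6) = (-2.5, -2.25).

Step 2 — sample covariance matrix, S[i,j] = (1/(n-1)) · Σ_k (x_{k,i} - mean_i) · (x_{k,j} - mean_j), divisor n-1 = 3:
  S[A,A] = ((-2.5)·(-2.5) + (-1.5)·(-1.5) + (3.5)·(3.5) + (0.5)·(0.5)) / 3 = 21/3 = 7
  S[A,B] = ((-2.5)·(-2.75) + (-1.5)·(2.25) + (3.5)·(-2.75) + (0.5)·(3.25)) / 3 = -4.5/3 = -1.5
  S[B,B] = ((-2.75)·(-2.75) + (2.25)·(2.25) + (-2.75)·(-2.75) + (3.25)·(3.25)) / 3 = 30.75/3 = 10.25
  S = [[7, -1.5],
 [-1.5, 10.25]].

Step 3 — invert S. det(S) = 7·10.25 - (-1.5)² = 69.5.
  S^{-1} = (1/det) · [[d, -b], [-b, a]] = [[0.1475, 0.0216],
 [0.0216, 0.1007]].

Step 4 — quadratic form (x̄ - mu_0)^T · S^{-1} · (x̄ - mu_0):
  S^{-1} · (x̄ - mu_0) = (-0.4173, -0.2806),
  (x̄ - mu_0)^T · [...] = (-2.5)·(-0.4173) + (-2.25)·(-0.2806) = 1.6745.

Step 5 — scale by n: T² = 4 · 1.6745 = 6.6978.

T² ≈ 6.6978


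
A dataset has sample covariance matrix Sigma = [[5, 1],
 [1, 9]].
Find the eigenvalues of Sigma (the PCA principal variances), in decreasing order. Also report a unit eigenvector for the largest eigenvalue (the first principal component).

Step 1 — characteristic polynomial of 2×2 Sigma:
  det(Sigma - λI) = λ² - trace · λ + det = 0.
  trace = 5 + 9 = 14, det = 5·9 - (1)² = 44.
Step 2 — discriminant:
  Δ = trace² - 4·det = 196 - 176 = 20.
Step 3 — eigenvalues:
  λ = (trace ± √Δ)/2 = (14 ± 4.4721)/2,
  λ_1 = 9.2361,  λ_2 = 4.7639.

Step 4 — unit eigenvector for λ_1: solve (Sigma - λ_1 I)v = 0. First row:
  (5 - 9.2361)·v_x + (1)·v_y = 0, i.e. (-4.2361)·v_x + (1)·v_y = 0,
  so v ∝ (b, λ_1 - a) = (1, 4.2361) = u.
  ||u|| = √((1)² + (4.2361)²) = √(18.9443) ≈ 4.3525,
  v_1 = u/||u|| ≈ (0.2298, 0.9732) (||v_1|| = 1).

λ_1 = 9.2361,  λ_2 = 4.7639;  v_1 ≈ (0.2298, 0.9732)


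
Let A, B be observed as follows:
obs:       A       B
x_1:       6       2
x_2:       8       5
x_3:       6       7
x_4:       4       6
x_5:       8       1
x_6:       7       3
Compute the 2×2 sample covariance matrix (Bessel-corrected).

Step 1 — column means:
  mean(A) = (6 + 8 + 6 + 4 + 8 + 7) / 6 = 39/6 = 6.5
  mean(B) = (2 + 5 + 7 + 6 + 1 + 3) / 6 = 24/6 = 4

Step 2 — sample covariance S[i,j] = (1/(n-1)) · Σ_k (x_{k,i} - mean_i) · (x_{k,j} - mean_j), with n-1 = 5.
  S[A,A] = ((-0.5)·(-0.5) + (1.5)·(1.5) + (-0.5)·(-0.5) + (-2.5)·(-2.5) + (1.5)·(1.5) + (0.5)·(0.5)) / 5 = 11.5/5 = 2.3
  S[A,B] = ((-0.5)·(-2) + (1.5)·(1) + (-0.5)·(3) + (-2.5)·(2) + (1.5)·(-3) + (0.5)·(-1)) / 5 = -9/5 = -1.8
  S[B,B] = ((-2)·(-2) + (1)·(1) + (3)·(3) + (2)·(2) + (-3)·(-3) + (-1)·(-1)) / 5 = 28/5 = 5.6

S is symmetric (S[j,i] = S[i,j]). Assembling:

S = [[2.3, -1.8],
 [-1.8, 5.6]]


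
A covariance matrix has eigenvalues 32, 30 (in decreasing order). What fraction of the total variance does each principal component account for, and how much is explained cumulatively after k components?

Step 1 — total variance = trace(Sigma) = Σ λ_i = 32 + 30 = 62.

Step 2 — fraction explained by component i = λ_i / Σ λ:
  PC1: 32/62 = 0.5161
  PC2: 30/62 = 0.4839

Step 3 — cumulative fraction after k components = (λ_1 + ... + λ_k) / Σ λ:
  k = 1: 32/62 = 0.5161
  k = 2: (32 + 30)/62 = 62/62 = 1

Summary (fraction, with percent):

explained: PC1 0.5161 (51.61%), PC2 0.4839 (48.39%);  cumulative: 0.5161, 1


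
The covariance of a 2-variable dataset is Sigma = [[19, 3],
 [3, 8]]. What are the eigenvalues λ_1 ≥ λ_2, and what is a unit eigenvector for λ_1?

Step 1 — characteristic polynomial of 2×2 Sigma:
  det(Sigma - λI) = λ² - trace · λ + det = 0.
  trace = 19 + 8 = 27, det = 19·8 - (3)² = 143.
Step 2 — discriminant:
  Δ = trace² - 4·det = 729 - 572 = 157.
Step 3 — eigenvalues:
  λ = (trace ± √Δ)/2 = (27 ± 12.53)/2,
  λ_1 = 19.765,  λ_2 = 7.235.

Step 4 — unit eigenvector for λ_1: solve (Sigma - λ_1 I)v = 0. First row:
  (19 - 19.765)·v_x + (3)·v_y = 0, i.e. (-0.765)·v_x + (3)·v_y = 0,
  so v ∝ (b, λ_1 - a) = (3, 0.765) = u.
  ||u|| = √((3)² + (0.765)²) = √(9.5852) ≈ 3.096,
  v_1 = u/||u|| ≈ (0.969, 0.2471) (||v_1|| = 1).

λ_1 = 19.765,  λ_2 = 7.235;  v_1 ≈ (0.969, 0.2471)


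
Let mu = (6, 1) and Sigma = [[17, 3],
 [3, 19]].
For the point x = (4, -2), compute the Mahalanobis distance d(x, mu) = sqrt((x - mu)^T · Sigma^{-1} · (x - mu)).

Step 1 — centre the observation: (x - mu) = (-2, -3).

Step 2 — invert Sigma. det(Sigma) = 17·19 - (3)² = 314.
  Sigma^{-1} = (1/det) · [[d, -b], [-b, a]] = [[0.0605, -0.0096],
 [-0.0096, 0.0541]].

Step 3 — form the quadratic (x - mu)^T · Sigma^{-1} · (x - mu):
  Sigma^{-1} · (x - mu) = (-0.0924, -0.1433).
  (x - mu)^T · [Sigma^{-1} · (x - mu)] = (-2)·(-0.0924) + (-3)·(-0.1433) = 0.6146.

Step 4 — take square root: d = √(0.6146) ≈ 0.784.

d(x, mu) = √(0.6146) ≈ 0.784


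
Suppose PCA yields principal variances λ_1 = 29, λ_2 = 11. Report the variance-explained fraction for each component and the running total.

Step 1 — total variance = trace(Sigma) = Σ λ_i = 29 + 11 = 40.

Step 2 — fraction explained by component i = λ_i / Σ λ:
  PC1: 29/40 = 0.725
  PC2: 11/40 = 0.275

Step 3 — cumulative fraction after k components = (λ_1 + ... + λ_k) / Σ λ:
  k = 1: 29/40 = 0.725
  k = 2: (29 + 11)/40 = 40/40 = 1

Summary (fraction, with percent):

explained: PC1 0.725 (72.5%), PC2 0.275 (27.5%);  cumulative: 0.725, 1


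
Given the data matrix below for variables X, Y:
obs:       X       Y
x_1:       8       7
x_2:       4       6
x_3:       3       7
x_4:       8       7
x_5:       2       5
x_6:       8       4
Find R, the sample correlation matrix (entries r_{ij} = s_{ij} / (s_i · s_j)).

Step 1 — column means:
  mean(X) = (8 + 4 + 3 + 8 + 2 + 8) / 6 = 33/6 = 5.5
  mean(Y) = (7 + 6 + 7 + 7 + 5 + 4) / 6 = 36/6 = 6

Step 2 — sample variances and covariances s[i,j] = (1/(n-1)) · Σ_k (x_{k,i} - mean_i) · (x_{k,j} - mean_j), with n-1 = 5:
  s[X,X] = ((2.5)·(2.5) + (-1.5)·(-1.5) + (-2.5)·(-2.5) + (2.5)·(2.5) + (-3.5)·(-3.5) + (2.5)·(2.5)) / 5 = 39.5/5 = 7.9
  s[X,Y] = ((2.5)·(1) + (-1.5)·(0) + (-2.5)·(1) + (2.5)·(1) + (-3.5)·(-1) + (2.5)·(-2)) / 5 = 1/5 = 0.2
  s[Y,Y] = ((1)·(1) + (0)·(0) + (1)·(1) + (1)·(1) + (-1)·(-1) + (-2)·(-2)) / 5 = 8/5 = 1.6
  Sample standard deviations s_i = √(s[i,i]):
  s(X) = √(7.9) = 2.8107
  s(Y) = √(1.6) = 1.2649

Step 3 — r_{ij} = s_{ij} / (s_i · s_j):
  r[X,X] = 1 (diagonal).
  r[X,Y] = 0.2 / (2.8107 · 1.2649) = 0.2 / 3.5553 = 0.0563
  r[Y,Y] = 1 (diagonal).

R is symmetric with unit diagonal. Assembling:

R = [[1, 0.0563],
 [0.0563, 1]]


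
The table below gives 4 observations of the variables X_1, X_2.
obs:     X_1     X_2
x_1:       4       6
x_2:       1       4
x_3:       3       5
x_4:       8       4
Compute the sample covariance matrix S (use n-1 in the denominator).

Step 1 — column means:
  mean(X_1) = (4 + 1 + 3 + 8) / 4 = 16/4 = 4
  mean(X_2) = (6 + 4 + 5 + 4) / 4 = 19/4 = 4.75

Step 2 — sample covariance S[i,j] = (1/(n-1)) · Σ_k (x_{k,i} - mean_i) · (x_{k,j} - mean_j), with n-1 = 3.
  S[X_1,X_1] = ((0)·(0) + (-3)·(-3) + (-1)·(-1) + (4)·(4)) / 3 = 26/3 = 8.6667
  S[X_1,X_2] = ((0)·(1.25) + (-3)·(-0.75) + (-1)·(0.25) + (4)·(-0.75)) / 3 = -1/3 = -0.3333
  S[X_2,X_2] = ((1.25)·(1.25) + (-0.75)·(-0.75) + (0.25)·(0.25) + (-0.75)·(-0.75)) / 3 = 2.75/3 = 0.9167

S is symmetric (S[j,i] = S[i,j]). Assembling:

S = [[8.6667, -0.3333],
 [-0.3333, 0.9167]]


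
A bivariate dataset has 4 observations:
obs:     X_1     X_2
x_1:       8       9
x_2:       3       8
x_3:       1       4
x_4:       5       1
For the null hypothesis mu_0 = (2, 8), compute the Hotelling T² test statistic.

Step 1 — sample mean vector:
  mean(X_1) = (8 + 3 + 1 + 5) / 4 = 17/4 = 4.25
  mean(X_2) = (9 + 8 + 4 + 1) / 4 = 22/4 = 5.5
  x̄ = (4.25, 5.5),  deviation x̄ - mu_0 = (4.25, 5.5) - (2, 8) = (2.25, -2.5).

Step 2 — sample covariance matrix, S[i,j] = (1/(n-1)) · Σ_k (x_{k,i} - mean_i) · (x_{k,j} - mean_j), divisor n-1 = 3:
  S[X_1,X_1] = ((3.75)·(3.75) + (-1.25)·(-1.25) + (-3.25)·(-3.25) + (0.75)·(0.75)) / 3 = 26.75/3 = 8.9167
  S[X_1,X_2] = ((3.75)·(3.5) + (-1.25)·(2.5) + (-3.25)·(-1.5) + (0.75)·(-4.5)) / 3 = 11.5/3 = 3.8333
  S[X_2,X_2] = ((3.5)·(3.5) + (2.5)·(2.5) + (-1.5)·(-1.5) + (-4.5)·(-4.5)) / 3 = 41/3 = 13.6667
  S = [[8.9167, 3.8333],
 [3.8333, 13.6667]].

Step 3 — invert S. det(S) = 8.9167·13.6667 - (3.8333)² = 107.1667.
  S^{-1} = (1/det) · [[d, -b], [-b, a]] = [[0.1275, -0.0358],
 [-0.0358, 0.0832]].

Step 4 — quadratic form (x̄ - mu_0)^T · S^{-1} · (x̄ - mu_0):
  S^{-1} · (x̄ - mu_0) = (0.3764, -0.2885),
  (x̄ - mu_0)^T · [...] = (2.25)·(0.3764) + (-2.5)·(-0.2885) = 1.568.

Step 5 — scale by n: T² = 4 · 1.568 = 6.2722.

T² ≈ 6.2722


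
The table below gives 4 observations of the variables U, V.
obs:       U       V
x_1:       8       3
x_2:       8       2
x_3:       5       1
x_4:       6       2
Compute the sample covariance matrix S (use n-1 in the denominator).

Step 1 — column means:
  mean(U) = (8 + 8 + 5 + 6) / 4 = 27/4 = 6.75
  mean(V) = (3 + 2 + 1 + 2) / 4 = 8/4 = 2

Step 2 — sample covariance S[i,j] = (1/(n-1)) · Σ_k (x_{k,i} - mean_i) · (x_{k,j} - mean_j), with n-1 = 3.
  S[U,U] = ((1.25)·(1.25) + (1.25)·(1.25) + (-1.75)·(-1.75) + (-0.75)·(-0.75)) / 3 = 6.75/3 = 2.25
  S[U,V] = ((1.25)·(1) + (1.25)·(0) + (-1.75)·(-1) + (-0.75)·(0)) / 3 = 3/3 = 1
  S[V,V] = ((1)·(1) + (0)·(0) + (-1)·(-1) + (0)·(0)) / 3 = 2/3 = 0.6667

S is symmetric (S[j,i] = S[i,j]). Assembling:

S = [[2.25, 1],
 [1, 0.6667]]


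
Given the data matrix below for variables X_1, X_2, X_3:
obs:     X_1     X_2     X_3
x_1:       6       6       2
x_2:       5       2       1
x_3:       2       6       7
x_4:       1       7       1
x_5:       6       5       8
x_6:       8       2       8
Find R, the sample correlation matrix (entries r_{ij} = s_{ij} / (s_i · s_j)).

Step 1 — column means:
  mean(X_1) = (6 + 5 + 2 + 1 + 6 + 8) / 6 = 28/6 = 4.6667
  mean(X_2) = (6 + 2 + 6 + 7 + 5 + 2) / 6 = 28/6 = 4.6667
  mean(X_3) = (2 + 1 + 7 + 1 + 8 + 8) / 6 = 27/6 = 4.5

Step 2 — sample variances and covariances s[i,j] = (1/(n-1)) · Σ_k (x_{k,i} - mean_i) · (x_{k,j} - mean_j), with n-1 = 5:
  s[X_1,X_1] = ((1.3333)·(1.3333) + (0.3333)·(0.3333) + (-2.6667)·(-2.6667) + (-3.6667)·(-3.6667) + (1.3333)·(1.3333) + (3.3333)·(3.3333)) / 5 = 35.3333/5 = 7.0667
  s[X_1,X_2] = ((1.3333)·(1.3333) + (0.3333)·(-2.6667) + (-2.6667)·(1.3333) + (-3.6667)·(2.3333) + (1.3333)·(0.3333) + (3.3333)·(-2.6667)) / 5 = -19.6667/5 = -3.9333
  s[X_1,X_3] = ((1.3333)·(-2.5) + (0.3333)·(-3.5) + (-2.6667)·(2.5) + (-3.6667)·(-3.5) + (1.3333)·(3.5) + (3.3333)·(3.5)) / 5 = 18/5 = 3.6
  s[X_2,X_2] = ((1.3333)·(1.3333) + (-2.6667)·(-2.6667) + (1.3333)·(1.3333) + (2.3333)·(2.3333) + (0.3333)·(0.3333) + (-2.6667)·(-2.6667)) / 5 = 23.3333/5 = 4.6667
  s[X_2,X_3] = ((1.3333)·(-2.5) + (-2.6667)·(-3.5) + (1.3333)·(2.5) + (2.3333)·(-3.5) + (0.3333)·(3.5) + (-2.6667)·(3.5)) / 5 = -7/5 = -1.4
  s[X_3,X_3] = ((-2.5)·(-2.5) + (-3.5)·(-3.5) + (2.5)·(2.5) + (-3.5)·(-3.5) + (3.5)·(3.5) + (3.5)·(3.5)) / 5 = 61.5/5 = 12.3
  Sample standard deviations s_i = √(s[i,i]):
  s(X_1) = √(7.0667) = 2.6583
  s(X_2) = √(4.6667) = 2.1602
  s(X_3) = √(12.3) = 3.5071

Step 3 — r_{ij} = s_{ij} / (s_i · s_j):
  r[X_1,X_1] = 1 (diagonal).
  r[X_1,X_2] = -3.9333 / (2.6583 · 2.1602) = -3.9333 / 5.7426 = -0.6849
  r[X_1,X_3] = 3.6 / (2.6583 · 3.5071) = 3.6 / 9.3231 = 0.3861
  r[X_2,X_2] = 1 (diagonal).
  r[X_2,X_3] = -1.4 / (2.1602 · 3.5071) = -1.4 / 7.5763 = -0.1848
  r[X_3,X_3] = 1 (diagonal).

R is symmetric with unit diagonal. Assembling:

R = [[1, -0.6849, 0.3861],
 [-0.6849, 1, -0.1848],
 [0.3861, -0.1848, 1]]


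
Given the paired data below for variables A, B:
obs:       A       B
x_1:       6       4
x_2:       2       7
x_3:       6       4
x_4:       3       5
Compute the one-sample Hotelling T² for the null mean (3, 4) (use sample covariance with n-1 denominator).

Step 1 — sample mean vector:
  mean(A) = (6 + 2 + 6 + 3) / 4 = 17/4 = 4.25
  mean(B) = (4 + 7 + 4 + 5) / 4 = 20/4 = 5
  x̄ = (4.25, 5),  deviation x̄ - mu_0 = (4.25, 5) - (3, 4) = (1.25, 1).

Step 2 — sample covariance matrix, S[i,j] = (1/(n-1)) · Σ_k (x_{k,i} - mean_i) · (x_{k,j} - mean_j), divisor n-1 = 3:
  S[A,A] = ((1.75)·(1.75) + (-2.25)·(-2.25) + (1.75)·(1.75) + (-1.25)·(-1.25)) / 3 = 12.75/3 = 4.25
  S[A,B] = ((1.75)·(-1) + (-2.25)·(2) + (1.75)·(-1) + (-1.25)·(0)) / 3 = -8/3 = -2.6667
  S[B,B] = ((-1)·(-1) + (2)·(2) + (-1)·(-1) + (0)·(0)) / 3 = 6/3 = 2
  S = [[4.25, -2.6667],
 [-2.6667, 2]].

Step 3 — invert S. det(S) = 4.25·2 - (-2.6667)² = 1.3889.
  S^{-1} = (1/det) · [[d, -b], [-b, a]] = [[1.44, 1.92],
 [1.92, 3.06]].

Step 4 — quadratic form (x̄ - mu_0)^T · S^{-1} · (x̄ - mu_0):
  S^{-1} · (x̄ - mu_0) = (3.72, 5.46),
  (x̄ - mu_0)^T · [...] = (1.25)·(3.72) + (1)·(5.46) = 10.11.

Step 5 — scale by n: T² = 4 · 10.11 = 40.44.

T² ≈ 40.44


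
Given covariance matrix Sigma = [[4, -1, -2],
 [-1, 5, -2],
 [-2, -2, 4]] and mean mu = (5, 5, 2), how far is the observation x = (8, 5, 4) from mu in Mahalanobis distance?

Step 1 — centre the observation: (x - mu) = (3, 0, 2).

Step 2 — invert Sigma (cofactor / det for 3×3, or solve directly):
  Sigma^{-1} = [[0.5, 0.25, 0.375],
 [0.25, 0.375, 0.3125],
 [0.375, 0.3125, 0.5938]].

Step 3 — form the quadratic (x - mu)^T · Sigma^{-1} · (x - mu):
  Sigma^{-1} · (x - mu) = (2.25, 1.375, 2.3125).
  (x - mu)^T · [Sigma^{-1} · (x - mu)] = (3)·(2.25) + (0)·(1.375) + (2)·(2.3125) = 11.375.

Step 4 — take square root: d = √(11.375) ≈ 3.3727.

d(x, mu) = √(11.375) ≈ 3.3727


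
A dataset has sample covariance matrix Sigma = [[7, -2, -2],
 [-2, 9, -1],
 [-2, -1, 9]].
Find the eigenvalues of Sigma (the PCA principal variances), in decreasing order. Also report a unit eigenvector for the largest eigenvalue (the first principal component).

Step 1 — characteristic polynomial p(λ) = det(λI - Sigma) = λ³ - tr·λ² + c_1·λ - det, where tr = trace, c_1 = sum of the principal 2×2 minors, det = det(Sigma):
  tr = 7 + 9 + 9 = 25,
  c_1 = (7·9 - (-2)²) + (7·9 - (-2)²) + (9·9 - (-1)²) = 59 + 59 + 80 = 198,
  det = 7·(9·9 - (-1)²) - (-2)·((-2)·9 - (-1)·(-2)) + (-2)·((-2)·(-1) - 9·(-2)) = 7·(80) - (-2)·(-20) + (-2)·(20) = 480.
  So p(λ) = λ³ - 25λ² + 198λ - 480.
Step 2 — look for an integer root (rational root theorem: any rational root is an integer divisor of 480). Testing λ = 10:
  p(10) = 1000 - 2500 + 1980 - 480 = 0  ✓
  Dividing out (λ - 10): p(λ) = (λ - 10)(λ² - 15λ + 48).
Step 3 — remaining eigenvalues from the quadratic λ² - 15λ + 48 = 0:
  Δ = 15² - 4·48 = 225 - 192 = 33,  λ = (15 ± √33)/2 = (15 ± 5.7446)/2 ≈ 10.3723 or 4.6277.
  Sorted: λ_1 = 10.3723,  λ_2 = 10,  λ_3 = 4.6277  (check: sum = 25 = tr ✓).

Step 4 — unit eigenvector for λ_1 ≈ 10.3723: v spans the null space of (Sigma - λ_1 I), whose rows are
  r_1 = (-3.3723, -2, -2),  r_2 = (-2, -1.3723, -1),  r_3 = (-2, -1, -1.3723).
  v is orthogonal to every row, so take v ∝ r_1 × r_2 = ((-2)·(-1) - (-2)·(-1.3723), (-2)·(-2) - (-3.3723)·(-1), (-3.3723)·(-1.3723) - (-2)·(-2)) ≈ (-0.7446, 0.6277, 0.6277).
  Rescale (multiply by -1 so the first nonzero entry is positive): u = (0.7446, -0.6277, -0.6277).
  ||u|| = √((0.7446)² + (-0.6277)² + (-0.6277)²) = √(1.3424) ≈ 1.1586,  v_1 = u/||u|| ≈ (0.6426, -0.5418, -0.5418) (||v_1|| = 1).

λ_1 = 10.3723,  λ_2 = 10,  λ_3 = 4.6277;  v_1 ≈ (0.6426, -0.5418, -0.5418)


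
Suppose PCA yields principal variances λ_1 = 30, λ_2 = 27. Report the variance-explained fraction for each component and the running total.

Step 1 — total variance = trace(Sigma) = Σ λ_i = 30 + 27 = 57.

Step 2 — fraction explained by component i = λ_i / Σ λ:
  PC1: 30/57 = 0.5263
  PC2: 27/57 = 0.4737

Step 3 — cumulative fraction after k components = (λ_1 + ... + λ_k) / Σ λ:
  k = 1: 30/57 = 0.5263
  k = 2: (30 + 27)/57 = 57/57 = 1

Summary (fraction, with percent):

explained: PC1 0.5263 (52.63%), PC2 0.4737 (47.37%);  cumulative: 0.5263, 1


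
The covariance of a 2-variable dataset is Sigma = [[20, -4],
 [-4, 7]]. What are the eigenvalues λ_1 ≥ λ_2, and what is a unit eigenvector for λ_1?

Step 1 — characteristic polynomial of 2×2 Sigma:
  det(Sigma - λI) = λ² - trace · λ + det = 0.
  trace = 20 + 7 = 27, det = 20·7 - (-4)² = 124.
Step 2 — discriminant:
  Δ = trace² - 4·det = 729 - 496 = 233.
Step 3 — eigenvalues:
  λ = (trace ± √Δ)/2 = (27 ± 15.2643)/2,
  λ_1 = 21.1322,  λ_2 = 5.8678.

Step 4 — unit eigenvector for λ_1: solve (Sigma - λ_1 I)v = 0. First row:
  (20 - 21.1322)·v_x + (-4)·v_y = 0, i.e. (-1.1322)·v_x + (-4)·v_y = 0,
  so v ∝ (b, λ_1 - a) = (-4, 1.1322); multiply by -1 so the first entry is positive: u = (4, -1.1322).
  ||u|| = √((4)² + (-1.1322)²) = √(17.2818) ≈ 4.1571,
  v_1 = u/||u|| ≈ (0.9622, -0.2723) (||v_1|| = 1).

λ_1 = 21.1322,  λ_2 = 5.8678;  v_1 ≈ (0.9622, -0.2723)
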